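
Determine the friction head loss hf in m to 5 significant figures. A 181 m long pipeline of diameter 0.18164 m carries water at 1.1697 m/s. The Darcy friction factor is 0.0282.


Approach: apply the Darcy-Weisbach equation, hf = f*(L/D)*(v^2/(2g)).
hf = 0.0282 * (181/0.18164) * (1.1697^2 / (2*9.81))
hf = 1.9596 m
Therefore the friction head loss hf = 1.9596 m.


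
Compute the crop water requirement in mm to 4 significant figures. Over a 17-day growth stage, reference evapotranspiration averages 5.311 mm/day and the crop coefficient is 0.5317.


Approach: apply the crop water requirement relation, CWR = ET0 * Kc * days.
CWR = 5.311 * 0.5317 * 17 = 48.01 mm
Therefore the crop water requirement = 48.01 mm.


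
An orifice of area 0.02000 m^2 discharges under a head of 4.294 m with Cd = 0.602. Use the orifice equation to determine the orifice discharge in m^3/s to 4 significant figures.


Approach: apply the orifice equation, Q = Cd*A*sqrt(2*g*h).
Q = 0.602 * 0.02000 * sqrt(2*9.81*4.294) = 0.1105 m^3/s
Therefore the orifice discharge = 0.1105 m^3/s.


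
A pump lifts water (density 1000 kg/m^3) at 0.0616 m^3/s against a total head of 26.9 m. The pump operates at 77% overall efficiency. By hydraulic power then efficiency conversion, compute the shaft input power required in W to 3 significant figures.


Approach: apply hydraulic power then efficiency conversion, P = rho*g*Q*H; P_in = P/eta.
Step 1 — hydraulic power (P = rho*g*Q*H):
  P = 1000 * 9.81 * 0.0616 * 26.9 = 16256 W
Step 2 — input power: P_in = P/eta = 16256 / 0.77 = 21100 W
Therefore the shaft input power required = 21100 W.


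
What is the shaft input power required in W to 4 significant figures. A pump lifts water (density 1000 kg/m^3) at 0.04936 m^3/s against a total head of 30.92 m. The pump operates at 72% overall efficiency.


Approach: apply hydraulic power then efficiency conversion, P = rho*g*Q*H; P_in = P/eta.
Step 1 — hydraulic power (P = rho*g*Q*H):
  P = 1000 * 9.81 * 0.04936 * 30.92 = 14972.1 W
Step 2 — input power: P_in = P/eta = 14972.1 / 0.72 = 20790 W
Therefore the shaft input power required = 20790 W.


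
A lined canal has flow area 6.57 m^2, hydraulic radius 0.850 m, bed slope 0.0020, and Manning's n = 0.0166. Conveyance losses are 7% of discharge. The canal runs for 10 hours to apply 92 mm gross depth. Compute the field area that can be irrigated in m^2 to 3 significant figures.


Approach: apply Manning's equation with a conveyance and depth budget, Q = (1/n)*A*R^(2/3)*S^(1/2); Q_field = Q*(1-loss); Area = Q_field*t/(d/1000).
Step 1 — canal discharge (Manning's equation):
  Q = (1/0.0166) * 6.57 * 0.850^(2/3) * 0.0020^(1/2) = 15.882 m^3/s
Step 2 — delivered flow: Q_field = 15.882*(1 - 7/100) = 14.771 m^3/s
Step 3 — volume delivered: V = 14.771 * 10*3600 = 531750 m^3
Step 4 — area served: A = V / (depth/1000) = 531750 / 0.092 = 5780000 m^2
Therefore the field area that can be irrigated = 5780000 m^2.


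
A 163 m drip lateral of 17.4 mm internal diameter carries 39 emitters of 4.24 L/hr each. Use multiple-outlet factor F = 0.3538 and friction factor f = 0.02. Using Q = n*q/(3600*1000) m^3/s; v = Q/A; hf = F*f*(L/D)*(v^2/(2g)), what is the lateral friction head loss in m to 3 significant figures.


Q = 39*4.24/(3600*1000) = 4.5933e-05 m^3/s
A = pi*(17.4e-3/2)^2 = 2.3779e-04 m^2, so v = Q/A = 0.19317 m/s
hf = 0.3538*0.02*(163/0.0174)*(0.19317^2/(2*9.81)) = 0.126 m
Therefore the lateral friction head loss = 0.126 m.


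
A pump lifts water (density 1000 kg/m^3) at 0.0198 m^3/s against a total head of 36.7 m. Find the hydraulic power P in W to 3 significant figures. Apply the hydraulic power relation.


Approach: apply the hydraulic power relation, P = rho*g*Q*H.
P = 1000 * 9.81 * 0.0198 * 36.7 = 7130 W
Therefore the hydraulic power P = 7130 W.


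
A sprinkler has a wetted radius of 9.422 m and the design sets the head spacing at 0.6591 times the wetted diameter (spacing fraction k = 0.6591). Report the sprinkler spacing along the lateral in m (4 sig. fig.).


Approach: apply the sprinkler spacing rule (spacing as a fraction of wetted diameter), S = k*(2*R).
S = 0.6591 * (2 * 9.422) = 12.42 m
Therefore the sprinkler spacing along the lateral = 12.42 m.


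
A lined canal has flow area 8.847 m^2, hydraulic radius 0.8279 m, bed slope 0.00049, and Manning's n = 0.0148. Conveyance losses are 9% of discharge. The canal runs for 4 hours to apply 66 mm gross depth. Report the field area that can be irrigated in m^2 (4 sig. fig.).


Approach: apply Manning's equation with a conveyance and depth budget, Q = (1/n)*A*R^(2/3)*S^(1/2); Q_field = Q*(1-loss); Area = Q_field*t/(d/1000).
Step 1 — canal discharge (Manning's equation):
  Q = (1/0.0148) * 8.847 * 0.8279^(2/3) * 0.00049^(1/2) = 11.6668 m^3/s
Step 2 — delivered flow: Q_field = 11.6668*(1 - 9/100) = 10.6168 m^3/s
Step 3 — volume delivered: V = 10.6168 * 4*3600 = 152881 m^3
Step 4 — area served: A = V / (depth/1000) = 152881 / 0.066 = 2316000 m^2
Therefore the field area that can be irrigated = 2316000 m^2.


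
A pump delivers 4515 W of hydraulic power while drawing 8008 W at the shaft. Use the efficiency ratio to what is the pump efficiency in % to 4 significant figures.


Approach: apply the efficiency ratio, eta = (P_out/P_in)*100.
eta = (4515 / 8008) * 100 = 56.38 %
Therefore the pump efficiency = 56.38 %.


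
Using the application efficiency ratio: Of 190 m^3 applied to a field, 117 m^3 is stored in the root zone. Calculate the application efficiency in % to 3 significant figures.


Approach: apply the application efficiency ratio, Ea = (stored/applied)*100.
Ea = (117/190)*100 = 61.6 %
Therefore the application efficiency = 61.6 %.


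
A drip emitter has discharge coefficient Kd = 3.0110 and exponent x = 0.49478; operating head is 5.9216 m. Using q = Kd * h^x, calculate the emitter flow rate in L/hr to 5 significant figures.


q = 3.0110 * 5.9216^0.49478 = 7.2594 L/hr
Therefore the emitter flow rate = 7.2594 L/hr.


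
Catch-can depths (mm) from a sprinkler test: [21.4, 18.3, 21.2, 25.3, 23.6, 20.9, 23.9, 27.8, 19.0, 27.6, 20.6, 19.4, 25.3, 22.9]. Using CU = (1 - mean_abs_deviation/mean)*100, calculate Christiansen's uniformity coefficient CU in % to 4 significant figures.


mean = 22.6571 mm
mean |d_i - mean| = 2.54286 mm
CU = (1 - 2.54286/22.6571)*100 = 88.78 %
Therefore Christiansen's uniformity coefficient CU = 88.78 %.


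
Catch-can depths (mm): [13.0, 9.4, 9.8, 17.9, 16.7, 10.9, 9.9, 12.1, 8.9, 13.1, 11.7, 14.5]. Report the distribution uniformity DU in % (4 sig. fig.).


Approach: apply the low-quarter distribution uniformity, DU = (mean of lowest quarter of readings / overall mean)*100.
sorted lowest 3 of 12: [8.9, 9.4, 9.8] -> mean = 9.36667 mm
overall mean = 12.3250 mm
DU = (9.36667/12.3250)*100 = 76.00 %
Therefore the distribution uniformity DU = 76.00 %.


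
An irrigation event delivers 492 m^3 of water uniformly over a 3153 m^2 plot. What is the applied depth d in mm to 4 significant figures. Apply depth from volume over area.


Approach: apply depth from volume over area, d = (V/A)*1000.
d = (492 / 3153) * 1000 = 156.0 mm
Therefore the applied depth d = 156.0 mm.


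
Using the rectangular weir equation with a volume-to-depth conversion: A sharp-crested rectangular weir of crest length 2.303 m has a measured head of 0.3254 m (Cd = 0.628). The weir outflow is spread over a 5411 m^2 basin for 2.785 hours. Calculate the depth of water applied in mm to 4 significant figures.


Approach: apply the rectangular weir equation with a volume-to-depth conversion, Q = (2/3)*Cd*L*sqrt(2g)*H^1.5; d = Q*t/A * 1000.
Step 1 — weir discharge:
  Q = (2/3)*0.628*2.303*sqrt(2*9.81)*0.3254^1.5 = 0.792753 m^3/s
Step 2 — volume: V = 0.792753 * 2.785*3600 = 7948.15 m^3
Step 3 — depth: d = V/A * 1000 = 7948.15/5411 * 1000 = 1469 mm
Therefore the depth of water applied = 1469 mm.


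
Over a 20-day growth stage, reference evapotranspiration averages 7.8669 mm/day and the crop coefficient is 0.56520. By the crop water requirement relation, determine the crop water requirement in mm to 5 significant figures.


Approach: apply the crop water requirement relation, CWR = ET0 * Kc * days.
CWR = 7.8669 * 0.56520 * 20 = 88.927 mm
Therefore the crop water requirement = 88.927 mm.


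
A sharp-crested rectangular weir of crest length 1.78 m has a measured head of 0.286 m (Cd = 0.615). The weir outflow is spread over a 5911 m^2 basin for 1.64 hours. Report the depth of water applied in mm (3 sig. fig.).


Approach: apply the rectangular weir equation with a volume-to-depth conversion, Q = (2/3)*Cd*L*sqrt(2g)*H^1.5; d = Q*t/A * 1000.
Step 1 — weir discharge:
  Q = (2/3)*0.615*1.78*sqrt(2*9.81)*0.286^1.5 = 0.49443 m^3/s
Step 2 — volume: V = 0.49443 * 1.64*3600 = 2919.1 m^3
Step 3 — depth: d = V/A * 1000 = 2919.1/5911 * 1000 = 494 mm
Therefore the depth of water applied = 494 mm.


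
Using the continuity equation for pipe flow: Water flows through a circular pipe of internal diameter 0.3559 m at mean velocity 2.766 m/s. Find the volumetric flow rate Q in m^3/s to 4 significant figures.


Approach: apply the continuity equation for pipe flow, Q = A * v with A = pi*(D/2)^2.
A = pi*(0.3559/2)^2 = 0.0994823 m^2
Q = 0.0994823 * 2.766 = 0.2752 m^3/s
Therefore the volumetric flow rate Q = 0.2752 m^3/s.


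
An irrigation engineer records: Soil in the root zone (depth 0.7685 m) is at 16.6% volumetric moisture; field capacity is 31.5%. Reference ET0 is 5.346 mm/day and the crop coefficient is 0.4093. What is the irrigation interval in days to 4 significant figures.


Approach: apply soil-water budget scheduling, SMD = (FC-theta)/100*depth*1000; ETc = ET0*Kc; interval = SMD/ETc.
Step 1 — soil moisture deficit:
  SMD = (31.5 - 16.6)/100 * 0.7685 * 1000 = 114.506 mm
Step 2 — daily crop ET (ETc = ET0*Kc):
  ETc = 5.346 * 0.4093 = 2.18812 mm/day
Step 3 — irrigation interval (SMD/ETc):
  interval = 114.506 / 2.18812 = 52.33 days
Therefore the irrigation interval = 52.33 days.


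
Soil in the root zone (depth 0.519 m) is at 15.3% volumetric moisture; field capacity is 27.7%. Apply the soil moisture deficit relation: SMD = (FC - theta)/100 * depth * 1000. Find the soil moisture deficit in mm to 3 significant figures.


SMD = (27.7 - 15.3)/100 * 0.519 * 1000 = 64.4 mm
Therefore the soil moisture deficit = 64.4 mm.


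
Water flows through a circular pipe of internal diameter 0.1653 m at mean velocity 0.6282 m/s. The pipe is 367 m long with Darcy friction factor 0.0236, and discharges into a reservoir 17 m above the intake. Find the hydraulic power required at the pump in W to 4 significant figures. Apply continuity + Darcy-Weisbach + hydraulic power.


Approach: apply continuity + Darcy-Weisbach + hydraulic power, Q = A*v; hf = f*(L/D)*(v^2/(2g)); H = static + hf; P = rho*g*Q*H.
Step 1 — flow rate (continuity, Q = A*v):
  A = pi*(0.1653/2)^2 = 0.0214603 m^2
  Q = 0.0214603 * 0.6282 = 0.0134814 m^3/s
Step 2 — friction head loss (Darcy-Weisbach):
  hf = 0.0236 * (367/0.1653) * (0.6282^2 / (2*9.81))
  hf = 1.05391 m
Step 3 — total head: H = 17 + 1.05391 = 18.0539 m
Step 4 — hydraulic power (P = rho*g*Q*H):
  P = 1000 * 9.81 * 0.0134814 * 18.0539 = 2388 W
Therefore the hydraulic power required at the pump = 2388 W.


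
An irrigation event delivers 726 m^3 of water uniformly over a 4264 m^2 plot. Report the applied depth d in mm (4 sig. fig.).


Approach: apply depth from volume over area, d = (V/A)*1000.
d = (726 / 4264) * 1000 = 170.3 mm
Therefore the applied depth d = 170.3 mm.


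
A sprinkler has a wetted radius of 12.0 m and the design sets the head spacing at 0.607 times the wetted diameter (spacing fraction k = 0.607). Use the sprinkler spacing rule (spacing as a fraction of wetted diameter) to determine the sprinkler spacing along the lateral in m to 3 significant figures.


Approach: apply the sprinkler spacing rule (spacing as a fraction of wetted diameter), S = k*(2*R).
S = 0.607 * (2 * 12.0) = 14.6 m
Therefore the sprinkler spacing along the lateral = 14.6 m.


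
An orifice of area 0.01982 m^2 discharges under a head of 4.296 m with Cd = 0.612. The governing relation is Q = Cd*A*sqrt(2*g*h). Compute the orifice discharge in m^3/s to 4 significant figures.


Q = 0.612 * 0.01982 * sqrt(2*9.81*4.296) = 0.1114 m^3/s
Therefore the orifice discharge = 0.1114 m^3/s.


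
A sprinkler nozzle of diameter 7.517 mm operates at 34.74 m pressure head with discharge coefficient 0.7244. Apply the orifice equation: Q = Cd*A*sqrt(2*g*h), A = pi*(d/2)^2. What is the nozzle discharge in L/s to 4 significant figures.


A = pi*(7.517e-3/2)^2 = 4.43792e-05 m^2
Q = 0.7244 * 4.43792e-05 * sqrt(2*9.81*34.74) * 1000 = 0.8393 L/s
Therefore the nozzle discharge = 0.8393 L/s.


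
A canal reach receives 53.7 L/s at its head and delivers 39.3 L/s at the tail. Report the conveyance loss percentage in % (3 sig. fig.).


Approach: apply the conveyance loss ratio, loss% = ((Q_head - Q_tail)/Q_head)*100.
loss = ((53.7 - 39.3)/53.7)*100 = 26.8 %
Therefore the conveyance loss percentage = 26.8 %.


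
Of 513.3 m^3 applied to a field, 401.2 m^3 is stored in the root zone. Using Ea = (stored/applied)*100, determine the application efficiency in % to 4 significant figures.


Ea = (401.2/513.3)*100 = 78.16 %
Therefore the application efficiency = 78.16 %.


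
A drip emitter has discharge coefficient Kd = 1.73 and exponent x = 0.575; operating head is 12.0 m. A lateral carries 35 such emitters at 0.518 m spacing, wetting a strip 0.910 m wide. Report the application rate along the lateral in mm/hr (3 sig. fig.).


Approach: apply the emitter equation with a lateral mass balance, q = Kd*h^x; Q = n*q; rate = Q/(n*spacing*width).
Step 1 — single emitter flow (q = Kd*h^x):
  q = 1.73 * 12.0^0.575 = 7.2206 L/hr
Step 2 — total lateral flow: Q = 35 * 7.2206 = 252.72 L/hr
Step 3 — wetted area: A = 35 * 0.518 * 0.910 = 16.498 m^2
Step 4 — application rate: Q/A = 252.72/16.498 = 15.3 mm/hr
Therefore the application rate along the lateral = 15.3 mm/hr.


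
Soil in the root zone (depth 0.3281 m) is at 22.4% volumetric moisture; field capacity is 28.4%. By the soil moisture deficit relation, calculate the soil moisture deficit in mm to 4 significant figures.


Approach: apply the soil moisture deficit relation, SMD = (FC - theta)/100 * depth * 1000.
SMD = (28.4 - 22.4)/100 * 0.3281 * 1000 = 19.69 mm
Therefore the soil moisture deficit = 19.69 mm.


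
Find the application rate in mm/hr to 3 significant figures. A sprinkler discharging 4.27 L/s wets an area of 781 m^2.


Approach: apply the application rate relation, rate = (Q/A)*3600.
rate = (4.27 / 781) * 3600 = 19.7 mm/hr
Therefore the application rate = 19.7 mm/hr.


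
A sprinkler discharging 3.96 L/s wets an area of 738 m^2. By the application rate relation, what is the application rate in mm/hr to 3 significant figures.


Approach: apply the application rate relation, rate = (Q/A)*3600.
rate = (3.96 / 738) * 3600 = 19.3 mm/hr
Therefore the application rate = 19.3 mm/hr.


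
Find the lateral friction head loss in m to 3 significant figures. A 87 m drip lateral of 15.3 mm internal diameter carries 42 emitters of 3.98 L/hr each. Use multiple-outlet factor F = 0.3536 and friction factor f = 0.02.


Approach: apply Darcy-Weisbach with the multiple-outlet F-factor, Q = n*q/(3600*1000) m^3/s; v = Q/A; hf = F*f*(L/D)*(v^2/(2g)).
Q = 42*3.98/(3600*1000) = 4.6433e-05 m^3/s
A = pi*(15.3e-3/2)^2 = 1.8385e-04 m^2, so v = Q/A = 0.25256 m/s
hf = 0.3536*0.02*(87/0.0153)*(0.25256^2/(2*9.81)) = 0.131 m
Therefore the lateral friction head loss = 0.131 m.


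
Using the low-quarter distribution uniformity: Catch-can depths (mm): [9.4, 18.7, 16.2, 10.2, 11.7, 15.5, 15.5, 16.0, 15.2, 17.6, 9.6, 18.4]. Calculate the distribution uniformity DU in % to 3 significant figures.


Approach: apply the low-quarter distribution uniformity, DU = (mean of lowest quarter of readings / overall mean)*100.
sorted lowest 3 of 12: [9.4, 9.6, 10.2] -> mean = 9.7333 mm
overall mean = 14.500 mm
DU = (9.7333/14.500)*100 = 67.1 %
Therefore the distribution uniformity DU = 67.1 %.


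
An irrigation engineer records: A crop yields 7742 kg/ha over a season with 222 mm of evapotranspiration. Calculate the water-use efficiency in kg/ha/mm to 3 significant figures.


Approach: apply the water-use efficiency ratio, WUE = yield/ET.
WUE = 7742 / 222 = 34.9 kg/ha/mm
Therefore the water-use efficiency = 34.9 kg/ha/mm.


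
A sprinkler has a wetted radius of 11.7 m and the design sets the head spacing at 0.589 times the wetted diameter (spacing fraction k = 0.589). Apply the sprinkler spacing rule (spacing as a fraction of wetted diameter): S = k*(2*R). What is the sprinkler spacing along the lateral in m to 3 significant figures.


S = 0.589 * (2 * 11.7) = 13.8 m
Therefore the sprinkler spacing along the lateral = 13.8 m.


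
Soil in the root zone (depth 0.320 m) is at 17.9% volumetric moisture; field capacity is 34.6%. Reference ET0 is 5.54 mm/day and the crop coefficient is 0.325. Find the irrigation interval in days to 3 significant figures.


Approach: apply soil-water budget scheduling, SMD = (FC-theta)/100*depth*1000; ETc = ET0*Kc; interval = SMD/ETc.
Step 1 — soil moisture deficit:
  SMD = (34.6 - 17.9)/100 * 0.320 * 1000 = 53.440 mm
Step 2 — daily crop ET (ETc = ET0*Kc):
  ETc = 5.54 * 0.325 = 1.8005 mm/day
Step 3 — irrigation interval (SMD/ETc):
  interval = 53.440 / 1.8005 = 29.7 days
Therefore the irrigation interval = 29.7 days.


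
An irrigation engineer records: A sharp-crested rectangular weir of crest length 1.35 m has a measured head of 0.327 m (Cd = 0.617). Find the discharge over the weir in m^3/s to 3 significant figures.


Approach: apply the rectangular weir equation, Q = (2/3)*Cd*L*sqrt(2g)*H^1.5.
Q = (2/3)*0.617*1.35*sqrt(2*9.81)*0.327^1.5 = 0.460 m^3/s
Therefore the discharge over the weir = 0.460 m^3/s.


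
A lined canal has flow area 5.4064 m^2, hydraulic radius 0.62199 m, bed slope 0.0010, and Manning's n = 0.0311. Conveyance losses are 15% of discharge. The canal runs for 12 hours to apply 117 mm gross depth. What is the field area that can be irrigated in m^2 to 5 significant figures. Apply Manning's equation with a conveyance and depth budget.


Approach: apply Manning's equation with a conveyance and depth budget, Q = (1/n)*A*R^(2/3)*S^(1/2); Q_field = Q*(1-loss); Area = Q_field*t/(d/1000).
Step 1 — canal discharge (Manning's equation):
  Q = (1/0.0311) * 5.4064 * 0.62199^(2/3) * 0.0010^(1/2) = 4.005623 m^3/s
Step 2 — delivered flow: Q_field = 4.005623*(1 - 15/100) = 3.404779 m^3/s
Step 3 — volume delivered: V = 3.404779 * 12*3600 = 147086.5 m^3
Step 4 — area served: A = V / (depth/1000) = 147086.5 / 0.117 = 1257100 m^2
Therefore the field area that can be irrigated = 1257100 m^2.


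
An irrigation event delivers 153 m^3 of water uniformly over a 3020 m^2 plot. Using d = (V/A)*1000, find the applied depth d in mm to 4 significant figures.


d = (153 / 3020) * 1000 = 50.66 mm
Therefore the applied depth d = 50.66 mm.


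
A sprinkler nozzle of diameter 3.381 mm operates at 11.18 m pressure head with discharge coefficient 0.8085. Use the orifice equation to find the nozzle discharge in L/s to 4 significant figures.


Approach: apply the orifice equation, Q = Cd*A*sqrt(2*g*h), A = pi*(d/2)^2.
A = pi*(3.381e-3/2)^2 = 8.97801e-06 m^2
Q = 0.8085 * 8.97801e-06 * sqrt(2*9.81*11.18) * 1000 = 0.1075 L/s
Therefore the nozzle discharge = 0.1075 L/s.


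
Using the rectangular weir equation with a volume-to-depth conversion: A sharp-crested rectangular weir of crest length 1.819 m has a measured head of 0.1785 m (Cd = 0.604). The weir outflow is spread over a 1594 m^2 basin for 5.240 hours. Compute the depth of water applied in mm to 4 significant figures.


Approach: apply the rectangular weir equation with a volume-to-depth conversion, Q = (2/3)*Cd*L*sqrt(2g)*H^1.5; d = Q*t/A * 1000.
Step 1 — weir discharge:
  Q = (2/3)*0.604*1.819*sqrt(2*9.81)*0.1785^1.5 = 0.244673 m^3/s
Step 2 — volume: V = 0.244673 * 5.240*3600 = 4615.50 m^3
Step 3 — depth: d = V/A * 1000 = 4615.50/1594 * 1000 = 2896 mm
Therefore the depth of water applied = 2896 mm.


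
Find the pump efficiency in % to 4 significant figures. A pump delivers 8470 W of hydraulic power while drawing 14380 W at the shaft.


Approach: apply the efficiency ratio, eta = (P_out/P_in)*100.
eta = (8470 / 14380) * 100 = 58.90 %
Therefore the pump efficiency = 58.90 %.


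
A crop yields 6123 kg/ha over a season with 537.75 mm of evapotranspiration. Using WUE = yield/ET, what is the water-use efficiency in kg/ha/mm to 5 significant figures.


WUE = 6123 / 537.75 = 11.386 kg/ha/mm
Therefore the water-use efficiency = 11.386 kg/ha/mm.


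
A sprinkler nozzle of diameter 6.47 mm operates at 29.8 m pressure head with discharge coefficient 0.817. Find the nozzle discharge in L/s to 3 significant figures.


Approach: apply the orifice equation, Q = Cd*A*sqrt(2*g*h), A = pi*(d/2)^2.
A = pi*(6.47e-3/2)^2 = 3.2877e-05 m^2
Q = 0.817 * 3.2877e-05 * sqrt(2*9.81*29.8) * 1000 = 0.649 L/s
Therefore the nozzle discharge = 0.649 L/s.


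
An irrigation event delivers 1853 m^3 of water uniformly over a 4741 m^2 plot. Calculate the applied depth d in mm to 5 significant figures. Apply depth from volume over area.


Approach: apply depth from volume over area, d = (V/A)*1000.
d = (1853 / 4741) * 1000 = 390.85 mm
Therefore the applied depth d = 390.85 mm.


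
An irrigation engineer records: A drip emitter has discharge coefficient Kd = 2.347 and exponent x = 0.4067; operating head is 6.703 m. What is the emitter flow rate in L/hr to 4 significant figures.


Approach: apply the emitter characteristic equation, q = Kd * h^x.
q = 2.347 * 6.703^0.4067 = 5.088 L/hr
Therefore the emitter flow rate = 5.088 L/hr.


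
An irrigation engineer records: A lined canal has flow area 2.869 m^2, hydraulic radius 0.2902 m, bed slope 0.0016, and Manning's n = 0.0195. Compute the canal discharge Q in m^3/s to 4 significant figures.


Approach: apply Manning's equation, Q = (1/n)*A*R^(2/3)*S^(1/2).
Q = (1/0.0195) * 2.869 * 0.2902^(2/3) * 0.0016^(1/2) = 2.580 m^3/s
Therefore the canal discharge Q = 2.580 m^3/s.


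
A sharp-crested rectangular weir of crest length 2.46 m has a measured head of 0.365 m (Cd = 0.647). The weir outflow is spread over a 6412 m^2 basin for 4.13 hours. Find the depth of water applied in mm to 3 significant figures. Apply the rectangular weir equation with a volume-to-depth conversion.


Approach: apply the rectangular weir equation with a volume-to-depth conversion, Q = (2/3)*Cd*L*sqrt(2g)*H^1.5; d = Q*t/A * 1000.
Step 1 — weir discharge:
  Q = (2/3)*0.647*2.46*sqrt(2*9.81)*0.365^1.5 = 1.0364 m^3/s
Step 2 — volume: V = 1.0364 * 4.13*3600 = 15410 m^3
Step 3 — depth: d = V/A * 1000 = 15410/6412 * 1000 = 2400 mm
Therefore the depth of water applied = 2400 mm.


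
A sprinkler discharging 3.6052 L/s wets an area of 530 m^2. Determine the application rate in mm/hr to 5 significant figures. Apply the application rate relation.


Approach: apply the application rate relation, rate = (Q/A)*3600.
rate = (3.6052 / 530) * 3600 = 24.488 mm/hr
Therefore the application rate = 24.488 mm/hr.


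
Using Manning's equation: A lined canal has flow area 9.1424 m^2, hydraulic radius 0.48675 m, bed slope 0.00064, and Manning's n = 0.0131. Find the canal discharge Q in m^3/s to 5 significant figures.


Approach: apply Manning's equation, Q = (1/n)*A*R^(2/3)*S^(1/2).
Q = (1/0.0131) * 9.1424 * 0.48675^(2/3) * 0.00064^(1/2) = 10.925 m^3/s
Therefore the canal discharge Q = 10.925 m^3/s.


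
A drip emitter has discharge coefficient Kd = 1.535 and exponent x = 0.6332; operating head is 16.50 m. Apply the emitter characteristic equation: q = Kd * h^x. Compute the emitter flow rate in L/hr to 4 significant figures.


q = 1.535 * 16.50^0.6332 = 9.058 L/hr
Therefore the emitter flow rate = 9.058 L/hr.


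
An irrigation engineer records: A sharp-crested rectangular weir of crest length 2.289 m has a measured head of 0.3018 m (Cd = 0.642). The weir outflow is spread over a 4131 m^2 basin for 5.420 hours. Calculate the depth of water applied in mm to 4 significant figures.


Approach: apply the rectangular weir equation with a volume-to-depth conversion, Q = (2/3)*Cd*L*sqrt(2g)*H^1.5; d = Q*t/A * 1000.
Step 1 — weir discharge:
  Q = (2/3)*0.642*2.289*sqrt(2*9.81)*0.3018^1.5 = 0.719479 m^3/s
Step 2 — volume: V = 0.719479 * 5.420*3600 = 14038.5 m^3
Step 3 — depth: d = V/A * 1000 = 14038.5/4131 * 1000 = 3398 mm
Therefore the depth of water applied = 3398 mm.


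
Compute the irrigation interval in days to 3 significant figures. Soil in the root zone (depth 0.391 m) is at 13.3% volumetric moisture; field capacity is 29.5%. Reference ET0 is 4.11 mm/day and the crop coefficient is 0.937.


Approach: apply soil-water budget scheduling, SMD = (FC-theta)/100*depth*1000; ETc = ET0*Kc; interval = SMD/ETc.
Step 1 — soil moisture deficit:
  SMD = (29.5 - 13.3)/100 * 0.391 * 1000 = 63.342 mm
Step 2 — daily crop ET (ETc = ET0*Kc):
  ETc = 4.11 * 0.937 = 3.8511 mm/day
Step 3 — irrigation interval (SMD/ETc):
  interval = 63.342 / 3.8511 = 16.4 days
Therefore the irrigation interval = 16.4 days.


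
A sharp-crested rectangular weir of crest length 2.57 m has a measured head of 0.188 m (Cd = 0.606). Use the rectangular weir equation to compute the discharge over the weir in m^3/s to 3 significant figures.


Approach: apply the rectangular weir equation, Q = (2/3)*Cd*L*sqrt(2g)*H^1.5.
Q = (2/3)*0.606*2.57*sqrt(2*9.81)*0.188^1.5 = 0.375 m^3/s
Therefore the discharge over the weir = 0.375 m^3/s.


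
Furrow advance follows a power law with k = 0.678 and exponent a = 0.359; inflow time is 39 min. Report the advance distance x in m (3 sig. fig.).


Approach: apply the power-law advance function, x = k*t^a.
x = 0.678 * 39^0.359 = 2.53 m
Therefore the advance distance x = 2.53 m.


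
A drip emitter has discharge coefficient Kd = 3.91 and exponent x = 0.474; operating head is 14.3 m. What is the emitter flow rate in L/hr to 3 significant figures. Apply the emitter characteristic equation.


Approach: apply the emitter characteristic equation, q = Kd * h^x.
q = 3.91 * 14.3^0.474 = 13.8 L/hr
Therefore the emitter flow rate = 13.8 L/hr.


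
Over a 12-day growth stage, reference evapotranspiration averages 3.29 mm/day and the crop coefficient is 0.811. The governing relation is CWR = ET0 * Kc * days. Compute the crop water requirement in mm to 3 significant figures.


CWR = 3.29 * 0.811 * 12 = 32.0 mm
Therefore the crop water requirement = 32.0 mm.


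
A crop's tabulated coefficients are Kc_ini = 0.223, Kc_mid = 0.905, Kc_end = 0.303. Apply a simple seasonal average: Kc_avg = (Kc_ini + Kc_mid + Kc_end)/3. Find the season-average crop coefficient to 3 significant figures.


Kc_avg = (0.223 + 0.905 + 0.303)/3 = 0.477
Therefore the season-average crop coefficient = 0.477.


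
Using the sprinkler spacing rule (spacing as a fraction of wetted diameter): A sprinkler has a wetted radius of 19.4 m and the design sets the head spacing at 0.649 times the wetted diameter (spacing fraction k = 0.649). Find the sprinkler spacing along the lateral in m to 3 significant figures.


Approach: apply the sprinkler spacing rule (spacing as a fraction of wetted diameter), S = k*(2*R).
S = 0.649 * (2 * 19.4) = 25.2 m
Therefore the sprinkler spacing along the lateral = 25.2 m.


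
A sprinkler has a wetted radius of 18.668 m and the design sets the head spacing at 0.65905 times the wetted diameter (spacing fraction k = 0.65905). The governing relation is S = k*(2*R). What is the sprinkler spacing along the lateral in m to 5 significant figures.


S = 0.65905 * (2 * 18.668) = 24.606 m
Therefore the sprinkler spacing along the lateral = 24.606 m.


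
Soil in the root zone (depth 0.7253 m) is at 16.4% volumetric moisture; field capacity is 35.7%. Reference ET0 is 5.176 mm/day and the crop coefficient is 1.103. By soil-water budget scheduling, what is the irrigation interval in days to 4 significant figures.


Approach: apply soil-water budget scheduling, SMD = (FC-theta)/100*depth*1000; ETc = ET0*Kc; interval = SMD/ETc.
Step 1 — soil moisture deficit:
  SMD = (35.7 - 16.4)/100 * 0.7253 * 1000 = 139.983 mm
Step 2 — daily crop ET (ETc = ET0*Kc):
  ETc = 5.176 * 1.103 = 5.70913 mm/day
Step 3 — irrigation interval (SMD/ETc):
  interval = 139.983 / 5.70913 = 24.52 days
Therefore the irrigation interval = 24.52 days.


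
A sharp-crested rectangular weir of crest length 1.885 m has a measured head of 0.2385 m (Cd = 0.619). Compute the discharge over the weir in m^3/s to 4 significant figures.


Approach: apply the rectangular weir equation, Q = (2/3)*Cd*L*sqrt(2g)*H^1.5.
Q = (2/3)*0.619*1.885*sqrt(2*9.81)*0.2385^1.5 = 0.4013 m^3/s
Therefore the discharge over the weir = 0.4013 m^3/s.


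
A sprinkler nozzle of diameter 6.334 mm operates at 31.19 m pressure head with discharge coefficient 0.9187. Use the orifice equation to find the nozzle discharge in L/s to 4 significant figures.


Approach: apply the orifice equation, Q = Cd*A*sqrt(2*g*h), A = pi*(d/2)^2.
A = pi*(6.334e-3/2)^2 = 3.15098e-05 m^2
Q = 0.9187 * 3.15098e-05 * sqrt(2*9.81*31.19) * 1000 = 0.7161 L/s
Therefore the nozzle discharge = 0.7161 L/s.


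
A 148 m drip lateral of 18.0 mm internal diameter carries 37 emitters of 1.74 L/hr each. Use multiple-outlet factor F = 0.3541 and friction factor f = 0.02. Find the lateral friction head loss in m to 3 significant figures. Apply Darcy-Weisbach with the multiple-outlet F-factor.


Approach: apply Darcy-Weisbach with the multiple-outlet F-factor, Q = n*q/(3600*1000) m^3/s; v = Q/A; hf = F*f*(L/D)*(v^2/(2g)).
Q = 37*1.74/(3600*1000) = 1.7883e-05 m^3/s
A = pi*(18.0e-3/2)^2 = 2.5447e-04 m^2, so v = Q/A = 0.070277 m/s
hf = 0.3541*0.02*(148/0.0180)*(0.070277^2/(2*9.81)) = 0.0147 m
Therefore the lateral friction head loss = 0.0147 m.


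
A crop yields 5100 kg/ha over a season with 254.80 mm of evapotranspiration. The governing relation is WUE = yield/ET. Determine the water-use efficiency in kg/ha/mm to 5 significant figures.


WUE = 5100 / 254.80 = 20.016 kg/ha/mm
Therefore the water-use efficiency = 20.016 kg/ha/mm.


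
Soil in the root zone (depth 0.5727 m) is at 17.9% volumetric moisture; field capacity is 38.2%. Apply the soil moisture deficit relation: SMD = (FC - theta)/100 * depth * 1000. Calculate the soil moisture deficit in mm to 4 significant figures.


SMD = (38.2 - 17.9)/100 * 0.5727 * 1000 = 116.3 mm
Therefore the soil moisture deficit = 116.3 mm.


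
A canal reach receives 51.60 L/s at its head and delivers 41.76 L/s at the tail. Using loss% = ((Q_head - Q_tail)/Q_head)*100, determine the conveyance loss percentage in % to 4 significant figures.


loss = ((51.60 - 41.76)/51.60)*100 = 19.07 %
Therefore the conveyance loss percentage = 19.07 %.


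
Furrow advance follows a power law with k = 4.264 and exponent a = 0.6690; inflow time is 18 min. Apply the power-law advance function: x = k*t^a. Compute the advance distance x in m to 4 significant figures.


x = 4.264 * 18^0.6690 = 29.48 m
Therefore the advance distance x = 29.48 m.


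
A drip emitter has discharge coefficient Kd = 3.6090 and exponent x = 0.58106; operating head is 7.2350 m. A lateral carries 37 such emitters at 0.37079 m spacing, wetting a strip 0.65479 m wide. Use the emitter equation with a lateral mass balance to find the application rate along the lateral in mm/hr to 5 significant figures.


Approach: apply the emitter equation with a lateral mass balance, q = Kd*h^x; Q = n*q; rate = Q/(n*spacing*width).
Step 1 — single emitter flow (q = Kd*h^x):
  q = 3.6090 * 7.2350^0.58106 = 11.39652 L/hr
Step 2 — total lateral flow: Q = 37 * 11.39652 = 421.6712 L/hr
Step 3 — wetted area: A = 37 * 0.37079 * 0.65479 = 8.983215 m^2
Step 4 — application rate: Q/A = 421.6712/8.983215 = 46.940 mm/hr
Therefore the application rate along the lateral = 46.940 mm/hr.


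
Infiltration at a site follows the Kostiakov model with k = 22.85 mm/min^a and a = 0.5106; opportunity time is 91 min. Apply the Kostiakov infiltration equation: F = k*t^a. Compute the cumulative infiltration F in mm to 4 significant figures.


F = 22.85 * 91^0.5106 = 228.7 mm
Therefore the cumulative infiltration F = 228.7 mm.


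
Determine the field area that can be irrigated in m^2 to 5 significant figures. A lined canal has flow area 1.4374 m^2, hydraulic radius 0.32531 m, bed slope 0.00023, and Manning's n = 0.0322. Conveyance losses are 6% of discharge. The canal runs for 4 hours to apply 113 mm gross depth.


Approach: apply Manning's equation with a conveyance and depth budget, Q = (1/n)*A*R^(2/3)*S^(1/2); Q_field = Q*(1-loss); Area = Q_field*t/(d/1000).
Step 1 — canal discharge (Manning's equation):
  Q = (1/0.0322) * 1.4374 * 0.32531^(2/3) * 0.00023^(1/2) = 0.3202216 m^3/s
Step 2 — delivered flow: Q_field = 0.3202216*(1 - 6/100) = 0.3010083 m^3/s
Step 3 — volume delivered: V = 0.3010083 * 4*3600 = 4334.520 m^3
Step 4 — area served: A = V / (depth/1000) = 4334.520 / 0.113 = 38359 m^2
Therefore the field area that can be irrigated = 38359 m^2.


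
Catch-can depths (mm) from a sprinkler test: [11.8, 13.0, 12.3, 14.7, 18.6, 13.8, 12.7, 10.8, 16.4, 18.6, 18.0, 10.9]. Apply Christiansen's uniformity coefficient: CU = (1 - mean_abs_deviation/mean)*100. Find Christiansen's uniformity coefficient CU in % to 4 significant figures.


mean = 14.3000 mm
mean |d_i - mean| = 2.46667 mm
CU = (1 - 2.46667/14.3000)*100 = 82.75 %
Therefore Christiansen's uniformity coefficient CU = 82.75 %.


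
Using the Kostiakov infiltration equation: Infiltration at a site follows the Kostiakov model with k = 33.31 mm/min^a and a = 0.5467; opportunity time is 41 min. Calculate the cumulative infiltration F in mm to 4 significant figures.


Approach: apply the Kostiakov infiltration equation, F = k*t^a.
F = 33.31 * 41^0.5467 = 253.7 mm
Therefore the cumulative infiltration F = 253.7 mm.


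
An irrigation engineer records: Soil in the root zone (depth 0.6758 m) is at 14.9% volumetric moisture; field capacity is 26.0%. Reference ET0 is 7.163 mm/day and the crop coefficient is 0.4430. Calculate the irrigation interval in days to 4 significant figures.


Approach: apply soil-water budget scheduling, SMD = (FC-theta)/100*depth*1000; ETc = ET0*Kc; interval = SMD/ETc.
Step 1 — soil moisture deficit:
  SMD = (26.0 - 14.9)/100 * 0.6758 * 1000 = 75.0138 mm
Step 2 — daily crop ET (ETc = ET0*Kc):
  ETc = 7.163 * 0.4430 = 3.17321 mm/day
Step 3 — irrigation interval (SMD/ETc):
  interval = 75.0138 / 3.17321 = 23.64 days
Therefore the irrigation interval = 23.64 days.


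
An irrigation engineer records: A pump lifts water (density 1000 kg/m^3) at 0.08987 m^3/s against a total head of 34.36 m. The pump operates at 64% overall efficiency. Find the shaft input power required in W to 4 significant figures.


Approach: apply hydraulic power then efficiency conversion, P = rho*g*Q*H; P_in = P/eta.
Step 1 — hydraulic power (P = rho*g*Q*H):
  P = 1000 * 9.81 * 0.08987 * 34.36 = 30292.6 W
Step 2 — input power: P_in = P/eta = 30292.6 / 0.64 = 47330 W
Therefore the shaft input power required = 47330 W.


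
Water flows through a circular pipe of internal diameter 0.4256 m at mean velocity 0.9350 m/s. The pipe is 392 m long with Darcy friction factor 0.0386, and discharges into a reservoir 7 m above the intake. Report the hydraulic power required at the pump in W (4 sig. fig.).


Approach: apply continuity + Darcy-Weisbach + hydraulic power, Q = A*v; hf = f*(L/D)*(v^2/(2g)); H = static + hf; P = rho*g*Q*H.
Step 1 — flow rate (continuity, Q = A*v):
  A = pi*(0.4256/2)^2 = 0.142263 m^2
  Q = 0.142263 * 0.9350 = 0.133016 m^3/s
Step 2 — friction head loss (Darcy-Weisbach):
  hf = 0.0386 * (392/0.4256) * (0.9350^2 / (2*9.81))
  hf = 1.58415 m
Step 3 — total head: H = 7 + 1.58415 = 8.58415 m
Step 4 — hydraulic power (P = rho*g*Q*H):
  P = 1000 * 9.81 * 0.133016 * 8.58415 = 11200 W
Therefore the hydraulic power required at the pump = 11200 W.


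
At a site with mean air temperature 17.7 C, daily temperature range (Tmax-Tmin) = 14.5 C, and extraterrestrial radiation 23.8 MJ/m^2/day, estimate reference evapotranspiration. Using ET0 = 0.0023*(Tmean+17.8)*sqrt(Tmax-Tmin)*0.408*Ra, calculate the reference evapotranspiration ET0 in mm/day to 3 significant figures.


ET0 = 0.0023*(17.7+17.8)*sqrt(14.5)*0.408*23.8 = 3.02 mm/day
Therefore the reference evapotranspiration ET0 = 3.02 mm/day.


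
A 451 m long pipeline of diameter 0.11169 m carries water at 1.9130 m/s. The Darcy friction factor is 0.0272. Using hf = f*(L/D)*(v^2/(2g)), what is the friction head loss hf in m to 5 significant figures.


hf = 0.0272 * (451/0.11169) * (1.9130^2 / (2*9.81))
hf = 20.486 m
Therefore the friction head loss hf = 20.486 m.


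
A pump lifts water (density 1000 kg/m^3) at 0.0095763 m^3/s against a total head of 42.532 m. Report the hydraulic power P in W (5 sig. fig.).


Approach: apply the hydraulic power relation, P = rho*g*Q*H.
P = 1000 * 9.81 * 0.0095763 * 42.532 = 3995.6 W
Therefore the hydraulic power P = 3995.6 W.


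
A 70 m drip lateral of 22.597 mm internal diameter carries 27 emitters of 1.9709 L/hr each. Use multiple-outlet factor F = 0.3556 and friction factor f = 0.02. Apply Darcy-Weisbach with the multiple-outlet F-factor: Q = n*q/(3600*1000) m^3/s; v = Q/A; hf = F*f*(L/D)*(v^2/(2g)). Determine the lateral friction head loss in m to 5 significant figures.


Q = 27*1.9709/(3600*1000) = 1.478175e-05 m^3/s
A = pi*(22.597e-3/2)^2 = 4.010435e-04 m^2, so v = Q/A = 0.03685822 m/s
hf = 0.3556*0.02*(70/0.022597)*(0.03685822^2/(2*9.81)) = 0.0015255 m
Therefore the lateral friction head loss = 0.0015255 m.


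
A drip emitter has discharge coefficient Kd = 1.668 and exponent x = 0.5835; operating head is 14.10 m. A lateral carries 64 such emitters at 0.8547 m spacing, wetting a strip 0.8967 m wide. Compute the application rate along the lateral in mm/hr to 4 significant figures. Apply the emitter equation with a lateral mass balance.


Approach: apply the emitter equation with a lateral mass balance, q = Kd*h^x; Q = n*q; rate = Q/(n*spacing*width).
Step 1 — single emitter flow (q = Kd*h^x):
  q = 1.668 * 14.10^0.5835 = 7.81206 L/hr
Step 2 — total lateral flow: Q = 64 * 7.81206 = 499.972 L/hr
Step 3 — wetted area: A = 64 * 0.8547 * 0.8967 = 49.0502 m^2
Step 4 — application rate: Q/A = 499.972/49.0502 = 10.19 mm/hr
Therefore the application rate along the lateral = 10.19 mm/hr.


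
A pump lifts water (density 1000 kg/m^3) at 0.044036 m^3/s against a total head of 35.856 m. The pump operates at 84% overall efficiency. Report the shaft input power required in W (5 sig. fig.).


Approach: apply hydraulic power then efficiency conversion, P = rho*g*Q*H; P_in = P/eta.
Step 1 — hydraulic power (P = rho*g*Q*H):
  P = 1000 * 9.81 * 0.044036 * 35.856 = 15489.55 W
Step 2 — input power: P_in = P/eta = 15489.55 / 0.84 = 18440 W
Therefore the shaft input power required = 18440 W.


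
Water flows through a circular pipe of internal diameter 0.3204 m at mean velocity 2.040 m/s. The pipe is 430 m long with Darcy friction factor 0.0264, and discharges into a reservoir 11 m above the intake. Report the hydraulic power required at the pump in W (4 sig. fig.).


Approach: apply continuity + Darcy-Weisbach + hydraulic power, Q = A*v; hf = f*(L/D)*(v^2/(2g)); H = static + hf; P = rho*g*Q*H.
Step 1 — flow rate (continuity, Q = A*v):
  A = pi*(0.3204/2)^2 = 0.0806260 m^2
  Q = 0.0806260 * 2.040 = 0.164477 m^3/s
Step 2 — friction head loss (Darcy-Weisbach):
  hf = 0.0264 * (430/0.3204) * (2.040^2 / (2*9.81))
  hf = 7.51521 m
Step 3 — total head: H = 11 + 7.51521 = 18.5152 m
Step 4 — hydraulic power (P = rho*g*Q*H):
  P = 1000 * 9.81 * 0.164477 * 18.5152 = 29870 W
Therefore the hydraulic power required at the pump = 29870 W.
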